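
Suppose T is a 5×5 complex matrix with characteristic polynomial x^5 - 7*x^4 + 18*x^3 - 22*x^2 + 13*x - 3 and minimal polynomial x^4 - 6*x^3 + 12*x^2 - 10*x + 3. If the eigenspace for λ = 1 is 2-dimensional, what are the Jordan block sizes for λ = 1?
Block sizes for λ = 1: [3, 1]

Step 1 — from the characteristic polynomial, algebraic multiplicity of λ = 1 is 4. From dim ker(T − (1)·I) = 2, there are exactly 2 Jordan blocks for λ = 1.
Step 2 — from the minimal polynomial, the factor (x − 1)^3 tells us the largest block for λ = 1 has size 3.
Step 3 — with total size 4, 2 blocks, and largest block 3, the block sizes (in nonincreasing order) are [3, 1].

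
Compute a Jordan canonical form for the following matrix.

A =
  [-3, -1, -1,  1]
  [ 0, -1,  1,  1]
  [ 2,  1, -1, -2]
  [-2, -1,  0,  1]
J_3(-1) ⊕ J_1(-1)

The characteristic polynomial is
  det(x·I − A) = x^4 + 4*x^3 + 6*x^2 + 4*x + 1 = (x + 1)^4

Eigenvalues and multiplicities (the geometric multiplicity of λ is n − rank(A − λI), which equals the number of Jordan blocks for λ):
  λ = -1: algebraic multiplicity = 4, geometric multiplicity = 2

Determining the block sizes for each eigenvalue:
  λ = -1: with am = 4 and gm = 2, the partition is not yet determined (e.g. several partitions of 4 into 2 parts exist). Let N = A − (-1)·I. Computing rank(N^1) = 2, rank(N^2) = 1, rank(N^3) = 0; the number of blocks of size ≥ j is rank(N^{j−1}) − rank(N^j), giving [2, 1, 1]. So we have 1 block(s) of size 3, 1 block(s) of size 1 → block sizes [3, 1]

Assembling the blocks gives a Jordan form
J =
  [-1,  1,  0,  0]
  [ 0, -1,  1,  0]
  [ 0,  0, -1,  0]
  [ 0,  0,  0, -1]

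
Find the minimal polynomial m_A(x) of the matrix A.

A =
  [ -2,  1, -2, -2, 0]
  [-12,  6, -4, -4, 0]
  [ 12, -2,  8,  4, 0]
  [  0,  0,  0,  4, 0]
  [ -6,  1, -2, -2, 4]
x^2 - 8*x + 16

The characteristic polynomial is χ_A(x) = (x - 4)^5, so the eigenvalues are known. The minimal polynomial is
  m_A(x) = Π_λ (x − λ)^{k_λ}
where k_λ is the size of the *largest* Jordan block for λ (equivalently, the smallest k with (A − λI)^k v = 0 for every generalised eigenvector v of λ).

  λ = 4: largest Jordan block has size 2, contributing (x − 4)^2

So m_A(x) = (x - 4)^2 = x^2 - 8*x + 16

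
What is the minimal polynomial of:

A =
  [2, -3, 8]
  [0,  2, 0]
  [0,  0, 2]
x^2 - 4*x + 4

The characteristic polynomial is χ_A(x) = (x - 2)^3, so the eigenvalues are known. The minimal polynomial is
  m_A(x) = Π_λ (x − λ)^{k_λ}
where k_λ is the size of the *largest* Jordan block for λ (equivalently, the smallest k with (A − λI)^k v = 0 for every generalised eigenvector v of λ).

  λ = 2: largest Jordan block has size 2, contributing (x − 2)^2

So m_A(x) = (x - 2)^2 = x^2 - 4*x + 4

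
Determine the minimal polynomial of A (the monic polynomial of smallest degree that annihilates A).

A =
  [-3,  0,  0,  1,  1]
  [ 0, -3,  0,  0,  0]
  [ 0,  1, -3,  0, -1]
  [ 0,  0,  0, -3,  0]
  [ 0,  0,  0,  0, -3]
x^2 + 6*x + 9

The characteristic polynomial is χ_A(x) = (x + 3)^5, so the eigenvalues are known. The minimal polynomial is
  m_A(x) = Π_λ (x − λ)^{k_λ}
where k_λ is the size of the *largest* Jordan block for λ (equivalently, the smallest k with (A − λI)^k v = 0 for every generalised eigenvector v of λ).

  λ = -3: largest Jordan block has size 2, contributing (x + 3)^2

So m_A(x) = (x + 3)^2 = x^2 + 6*x + 9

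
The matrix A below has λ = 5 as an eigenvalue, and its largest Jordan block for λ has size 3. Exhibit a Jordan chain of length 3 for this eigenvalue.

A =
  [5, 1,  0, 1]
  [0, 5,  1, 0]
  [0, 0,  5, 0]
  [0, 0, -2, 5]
A Jordan chain for λ = 5 of length 3:
v_1 = (-1, 0, 0, 0)ᵀ
v_2 = (0, 1, 0, -2)ᵀ
v_3 = (0, 0, 1, 0)ᵀ

Let N = A − (5)·I. We want v_3 with N^3 v_3 = 0 but N^2 v_3 ≠ 0; then v_{j-1} := N · v_j for j = 3, …, 2.

Pick v_3 = (0, 0, 1, 0)ᵀ.
Then v_2 = N · v_3 = (0, 1, 0, -2)ᵀ.
Then v_1 = N · v_2 = (-1, 0, 0, 0)ᵀ.

Sanity check: (A − (5)·I) v_1 = (0, 0, 0, 0)ᵀ = 0. ✓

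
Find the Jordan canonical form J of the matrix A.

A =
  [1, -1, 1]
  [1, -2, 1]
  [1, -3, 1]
J_3(0)

The characteristic polynomial is
  det(x·I − A) = x^3

Eigenvalues and multiplicities (the geometric multiplicity of λ is n − rank(A − λI), which equals the number of Jordan blocks for λ):
  λ = 0: algebraic multiplicity = 3, geometric multiplicity = 1

Determining the block sizes for each eigenvalue:
  λ = 0: one block (gm = 1), so the single block has size am = 3 → block sizes [3]

Assembling the blocks gives a Jordan form
J =
  [0, 1, 0]
  [0, 0, 1]
  [0, 0, 0]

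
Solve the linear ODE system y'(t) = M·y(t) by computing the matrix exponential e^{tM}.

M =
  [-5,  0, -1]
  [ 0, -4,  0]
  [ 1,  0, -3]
e^{tM} =
  [-t*exp(-4*t) + exp(-4*t), 0, -t*exp(-4*t)]
  [0, exp(-4*t), 0]
  [t*exp(-4*t), 0, t*exp(-4*t) + exp(-4*t)]

Strategy: write M = P · J · P⁻¹ where J is a Jordan canonical form, so e^{tM} = P · e^{tJ} · P⁻¹, and e^{tJ} can be computed block-by-block.

M has Jordan form
J =
  [-4,  1,  0]
  [ 0, -4,  0]
  [ 0,  0, -4]
(up to reordering of blocks).

Per-block formulas:
  For a 2×2 Jordan block J_2(-4): exp(t · J_2(-4)) = e^(-4t)·(I + t·N), where N is the 2×2 nilpotent shift.
  For a 1×1 block at λ = -4: exp(t · [-4]) = [e^(-4t)].

After assembling e^{tJ} and conjugating by P, we get:

e^{tM} =
  [-t*exp(-4*t) + exp(-4*t), 0, -t*exp(-4*t)]
  [0, exp(-4*t), 0]
  [t*exp(-4*t), 0, t*exp(-4*t) + exp(-4*t)]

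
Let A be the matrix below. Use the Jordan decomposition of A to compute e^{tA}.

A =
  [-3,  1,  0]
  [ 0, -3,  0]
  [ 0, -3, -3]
e^{tA} =
  [exp(-3*t), t*exp(-3*t), 0]
  [0, exp(-3*t), 0]
  [0, -3*t*exp(-3*t), exp(-3*t)]

Strategy: write A = P · J · P⁻¹ where J is a Jordan canonical form, so e^{tA} = P · e^{tJ} · P⁻¹, and e^{tJ} can be computed block-by-block.

A has Jordan form
J =
  [-3,  1,  0]
  [ 0, -3,  0]
  [ 0,  0, -3]
(up to reordering of blocks).

Per-block formulas:
  For a 1×1 block at λ = -3: exp(t · [-3]) = [e^(-3t)].
  For a 2×2 Jordan block J_2(-3): exp(t · J_2(-3)) = e^(-3t)·(I + t·N), where N is the 2×2 nilpotent shift.

After assembling e^{tJ} and conjugating by P, we get:

e^{tA} =
  [exp(-3*t), t*exp(-3*t), 0]
  [0, exp(-3*t), 0]
  [0, -3*t*exp(-3*t), exp(-3*t)]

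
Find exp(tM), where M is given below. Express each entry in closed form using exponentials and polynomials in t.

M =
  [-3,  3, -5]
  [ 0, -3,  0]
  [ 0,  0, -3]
e^{tM} =
  [exp(-3*t), 3*t*exp(-3*t), -5*t*exp(-3*t)]
  [0, exp(-3*t), 0]
  [0, 0, exp(-3*t)]

Strategy: write M = P · J · P⁻¹ where J is a Jordan canonical form, so e^{tM} = P · e^{tJ} · P⁻¹, and e^{tJ} can be computed block-by-block.

M has Jordan form
J =
  [-3,  1,  0]
  [ 0, -3,  0]
  [ 0,  0, -3]
(up to reordering of blocks).

Per-block formulas:
  For a 1×1 block at λ = -3: exp(t · [-3]) = [e^(-3t)].
  For a 2×2 Jordan block J_2(-3): exp(t · J_2(-3)) = e^(-3t)·(I + t·N), where N is the 2×2 nilpotent shift.

After assembling e^{tJ} and conjugating by P, we get:

e^{tM} =
  [exp(-3*t), 3*t*exp(-3*t), -5*t*exp(-3*t)]
  [0, exp(-3*t), 0]
  [0, 0, exp(-3*t)]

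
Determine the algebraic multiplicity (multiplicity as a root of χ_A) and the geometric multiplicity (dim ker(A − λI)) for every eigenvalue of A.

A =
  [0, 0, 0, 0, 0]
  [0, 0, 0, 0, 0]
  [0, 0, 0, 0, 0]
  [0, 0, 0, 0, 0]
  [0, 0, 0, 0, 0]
λ = 0: alg = 5, geom = 5

Step 1 — factor the characteristic polynomial to read off the algebraic multiplicities:
  χ_A(x) = x^5

Step 2 — compute geometric multiplicities via the rank-nullity identity g(λ) = n − rank(A − λI):
  rank(A − (0)·I) = 0, so dim ker(A − (0)·I) = n − 0 = 5

Summary:
  λ = 0: algebraic multiplicity = 5, geometric multiplicity = 5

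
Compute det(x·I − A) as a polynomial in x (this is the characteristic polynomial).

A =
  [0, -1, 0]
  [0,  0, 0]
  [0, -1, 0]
x^3

Expanding det(x·I − A) (e.g. by cofactor expansion or by noting that A is similar to its Jordan form J, which has the same characteristic polynomial as A) gives
  χ_A(x) = x^3
which factors as x^3. The eigenvalues (with algebraic multiplicities) are λ = 0 with multiplicity 3.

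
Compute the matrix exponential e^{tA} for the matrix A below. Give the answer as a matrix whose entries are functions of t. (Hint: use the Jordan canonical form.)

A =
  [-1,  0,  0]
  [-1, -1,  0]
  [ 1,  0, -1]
e^{tA} =
  [exp(-t), 0, 0]
  [-t*exp(-t), exp(-t), 0]
  [t*exp(-t), 0, exp(-t)]

Strategy: write A = P · J · P⁻¹ where J is a Jordan canonical form, so e^{tA} = P · e^{tJ} · P⁻¹, and e^{tJ} can be computed block-by-block.

A has Jordan form
J =
  [-1,  1,  0]
  [ 0, -1,  0]
  [ 0,  0, -1]
(up to reordering of blocks).

Per-block formulas:
  For a 1×1 block at λ = -1: exp(t · [-1]) = [e^(-1t)].
  For a 2×2 Jordan block J_2(-1): exp(t · J_2(-1)) = e^(-1t)·(I + t·N), where N is the 2×2 nilpotent shift.

After assembling e^{tJ} and conjugating by P, we get:

e^{tA} =
  [exp(-t), 0, 0]
  [-t*exp(-t), exp(-t), 0]
  [t*exp(-t), 0, exp(-t)]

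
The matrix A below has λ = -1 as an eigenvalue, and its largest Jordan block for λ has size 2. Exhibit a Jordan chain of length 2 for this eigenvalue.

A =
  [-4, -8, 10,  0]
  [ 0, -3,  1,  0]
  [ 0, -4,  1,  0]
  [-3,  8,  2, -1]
A Jordan chain for λ = -1 of length 2:
v_1 = (-8, -2, -4, 8)ᵀ
v_2 = (0, 1, 0, 0)ᵀ

Let N = A − (-1)·I. We want v_2 with N^2 v_2 = 0 but N^1 v_2 ≠ 0; then v_{j-1} := N · v_j for j = 2, …, 2.

Pick v_2 = (0, 1, 0, 0)ᵀ.
Then v_1 = N · v_2 = (-8, -2, -4, 8)ᵀ.

Sanity check: (A − (-1)·I) v_1 = (0, 0, 0, 0)ᵀ = 0. ✓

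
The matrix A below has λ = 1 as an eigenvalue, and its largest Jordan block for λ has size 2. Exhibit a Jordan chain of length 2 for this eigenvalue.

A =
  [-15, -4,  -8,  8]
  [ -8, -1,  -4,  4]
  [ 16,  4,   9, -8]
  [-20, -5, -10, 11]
A Jordan chain for λ = 1 of length 2:
v_1 = (-16, -8, 16, -20)ᵀ
v_2 = (1, 0, 0, 0)ᵀ

Let N = A − (1)·I. We want v_2 with N^2 v_2 = 0 but N^1 v_2 ≠ 0; then v_{j-1} := N · v_j for j = 2, …, 2.

Pick v_2 = (1, 0, 0, 0)ᵀ.
Then v_1 = N · v_2 = (-16, -8, 16, -20)ᵀ.

Sanity check: (A − (1)·I) v_1 = (0, 0, 0, 0)ᵀ = 0. ✓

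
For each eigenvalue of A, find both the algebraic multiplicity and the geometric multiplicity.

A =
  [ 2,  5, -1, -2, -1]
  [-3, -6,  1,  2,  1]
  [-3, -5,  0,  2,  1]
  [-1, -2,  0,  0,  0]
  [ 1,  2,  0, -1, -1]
λ = -1: alg = 5, geom = 3

Step 1 — factor the characteristic polynomial to read off the algebraic multiplicities:
  χ_A(x) = (x + 1)^5

Step 2 — compute geometric multiplicities via the rank-nullity identity g(λ) = n − rank(A − λI):
  rank(A − (-1)·I) = 2, so dim ker(A − (-1)·I) = n − 2 = 3

Summary:
  λ = -1: algebraic multiplicity = 5, geometric multiplicity = 3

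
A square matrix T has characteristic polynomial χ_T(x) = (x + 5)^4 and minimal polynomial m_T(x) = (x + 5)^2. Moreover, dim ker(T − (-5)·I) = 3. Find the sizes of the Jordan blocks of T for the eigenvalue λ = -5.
Block sizes for λ = -5: [2, 1, 1]

Step 1 — from the characteristic polynomial, algebraic multiplicity of λ = -5 is 4. From dim ker(T − (-5)·I) = 3, there are exactly 3 Jordan blocks for λ = -5.
Step 2 — from the minimal polynomial, the factor (x + 5)^2 tells us the largest block for λ = -5 has size 2.
Step 3 — with total size 4, 3 blocks, and largest block 2, the block sizes (in nonincreasing order) are [2, 1, 1].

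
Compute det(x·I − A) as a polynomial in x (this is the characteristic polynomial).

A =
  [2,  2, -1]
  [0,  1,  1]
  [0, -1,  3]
x^3 - 6*x^2 + 12*x - 8

Expanding det(x·I − A) (e.g. by cofactor expansion or by noting that A is similar to its Jordan form J, which has the same characteristic polynomial as A) gives
  χ_A(x) = x^3 - 6*x^2 + 12*x - 8
which factors as (x - 2)^3. The eigenvalues (with algebraic multiplicities) are λ = 2 with multiplicity 3.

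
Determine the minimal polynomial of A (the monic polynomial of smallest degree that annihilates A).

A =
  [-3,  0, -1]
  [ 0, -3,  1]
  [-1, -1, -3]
x^3 + 9*x^2 + 27*x + 27

The characteristic polynomial is χ_A(x) = (x + 3)^3, so the eigenvalues are known. The minimal polynomial is
  m_A(x) = Π_λ (x − λ)^{k_λ}
where k_λ is the size of the *largest* Jordan block for λ (equivalently, the smallest k with (A − λI)^k v = 0 for every generalised eigenvector v of λ).

  λ = -3: largest Jordan block has size 3, contributing (x + 3)^3

So m_A(x) = (x + 3)^3 = x^3 + 9*x^2 + 27*x + 27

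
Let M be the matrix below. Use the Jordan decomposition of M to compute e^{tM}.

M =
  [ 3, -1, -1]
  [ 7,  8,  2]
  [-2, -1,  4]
e^{tM} =
  [-t^2*exp(5*t)/2 - 2*t*exp(5*t) + exp(5*t), -t*exp(5*t), t^2*exp(5*t)/2 - t*exp(5*t)]
  [3*t^2*exp(5*t)/2 + 7*t*exp(5*t), 3*t*exp(5*t) + exp(5*t), -3*t^2*exp(5*t)/2 + 2*t*exp(5*t)]
  [-t^2*exp(5*t)/2 - 2*t*exp(5*t), -t*exp(5*t), t^2*exp(5*t)/2 - t*exp(5*t) + exp(5*t)]

Strategy: write M = P · J · P⁻¹ where J is a Jordan canonical form, so e^{tM} = P · e^{tJ} · P⁻¹, and e^{tJ} can be computed block-by-block.

M has Jordan form
J =
  [5, 1, 0]
  [0, 5, 1]
  [0, 0, 5]
(up to reordering of blocks).

Per-block formulas:
  For a 3×3 Jordan block J_3(5): exp(t · J_3(5)) = e^(5t)·(I + t·N + (t^2/2)·N^2), where N is the 3×3 nilpotent shift.

After assembling e^{tJ} and conjugating by P, we get:

e^{tM} =
  [-t^2*exp(5*t)/2 - 2*t*exp(5*t) + exp(5*t), -t*exp(5*t), t^2*exp(5*t)/2 - t*exp(5*t)]
  [3*t^2*exp(5*t)/2 + 7*t*exp(5*t), 3*t*exp(5*t) + exp(5*t), -3*t^2*exp(5*t)/2 + 2*t*exp(5*t)]
  [-t^2*exp(5*t)/2 - 2*t*exp(5*t), -t*exp(5*t), t^2*exp(5*t)/2 - t*exp(5*t) + exp(5*t)]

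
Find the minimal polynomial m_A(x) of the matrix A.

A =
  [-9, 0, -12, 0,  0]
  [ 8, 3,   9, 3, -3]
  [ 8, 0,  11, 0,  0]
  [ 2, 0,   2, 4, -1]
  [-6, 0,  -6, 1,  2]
x^3 - 5*x^2 + 3*x + 9

The characteristic polynomial is χ_A(x) = (x - 3)^4*(x + 1), so the eigenvalues are known. The minimal polynomial is
  m_A(x) = Π_λ (x − λ)^{k_λ}
where k_λ is the size of the *largest* Jordan block for λ (equivalently, the smallest k with (A − λI)^k v = 0 for every generalised eigenvector v of λ).

  λ = -1: largest Jordan block has size 1, contributing (x + 1)
  λ = 3: largest Jordan block has size 2, contributing (x − 3)^2

So m_A(x) = (x - 3)^2*(x + 1) = x^3 - 5*x^2 + 3*x + 9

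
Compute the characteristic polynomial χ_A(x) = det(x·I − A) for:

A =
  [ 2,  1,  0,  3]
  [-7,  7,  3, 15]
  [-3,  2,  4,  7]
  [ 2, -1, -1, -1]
x^4 - 12*x^3 + 54*x^2 - 108*x + 81

Expanding det(x·I − A) (e.g. by cofactor expansion or by noting that A is similar to its Jordan form J, which has the same characteristic polynomial as A) gives
  χ_A(x) = x^4 - 12*x^3 + 54*x^2 - 108*x + 81
which factors as (x - 3)^4. The eigenvalues (with algebraic multiplicities) are λ = 3 with multiplicity 4.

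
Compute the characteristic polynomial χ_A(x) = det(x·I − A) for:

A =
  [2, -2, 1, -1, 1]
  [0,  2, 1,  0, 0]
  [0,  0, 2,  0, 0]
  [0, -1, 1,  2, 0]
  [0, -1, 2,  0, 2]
x^5 - 10*x^4 + 40*x^3 - 80*x^2 + 80*x - 32

Expanding det(x·I − A) (e.g. by cofactor expansion or by noting that A is similar to its Jordan form J, which has the same characteristic polynomial as A) gives
  χ_A(x) = x^5 - 10*x^4 + 40*x^3 - 80*x^2 + 80*x - 32
which factors as (x - 2)^5. The eigenvalues (with algebraic multiplicities) are λ = 2 with multiplicity 5.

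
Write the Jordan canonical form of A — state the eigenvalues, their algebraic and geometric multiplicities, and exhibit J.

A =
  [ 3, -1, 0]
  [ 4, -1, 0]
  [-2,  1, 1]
J_2(1) ⊕ J_1(1)

The characteristic polynomial is
  det(x·I − A) = x^3 - 3*x^2 + 3*x - 1 = (x - 1)^3

Eigenvalues and multiplicities (the geometric multiplicity of λ is n − rank(A − λI), which equals the number of Jordan blocks for λ):
  λ = 1: algebraic multiplicity = 3, geometric multiplicity = 2

Determining the block sizes for each eigenvalue:
  λ = 1: 2 blocks summing to 3 forces exactly one block of size 2 and the rest size 1 → block sizes [2, 1]

Assembling the blocks gives a Jordan form
J =
  [1, 1, 0]
  [0, 1, 0]
  [0, 0, 1]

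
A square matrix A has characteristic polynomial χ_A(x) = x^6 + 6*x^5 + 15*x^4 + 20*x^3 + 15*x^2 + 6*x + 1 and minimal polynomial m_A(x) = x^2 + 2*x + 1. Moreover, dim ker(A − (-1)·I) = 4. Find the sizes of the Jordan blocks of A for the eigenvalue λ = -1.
Block sizes for λ = -1: [2, 2, 1, 1]

Step 1 — from the characteristic polynomial, algebraic multiplicity of λ = -1 is 6. From dim ker(A − (-1)·I) = 4, there are exactly 4 Jordan blocks for λ = -1.
Step 2 — from the minimal polynomial, the factor (x + 1)^2 tells us the largest block for λ = -1 has size 2.
Step 3 — with total size 6, 4 blocks, and largest block 2, the block sizes (in nonincreasing order) are [2, 2, 1, 1].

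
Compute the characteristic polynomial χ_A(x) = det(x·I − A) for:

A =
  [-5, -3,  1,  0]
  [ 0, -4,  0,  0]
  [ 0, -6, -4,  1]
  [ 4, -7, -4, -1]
x^4 + 14*x^3 + 73*x^2 + 168*x + 144

Expanding det(x·I − A) (e.g. by cofactor expansion or by noting that A is similar to its Jordan form J, which has the same characteristic polynomial as A) gives
  χ_A(x) = x^4 + 14*x^3 + 73*x^2 + 168*x + 144
which factors as (x + 3)^2*(x + 4)^2. The eigenvalues (with algebraic multiplicities) are λ = -4 with multiplicity 2, λ = -3 with multiplicity 2.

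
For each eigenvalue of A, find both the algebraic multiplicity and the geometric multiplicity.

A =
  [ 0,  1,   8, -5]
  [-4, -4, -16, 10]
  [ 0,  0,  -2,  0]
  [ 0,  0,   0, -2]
λ = -2: alg = 4, geom = 3

Step 1 — factor the characteristic polynomial to read off the algebraic multiplicities:
  χ_A(x) = (x + 2)^4

Step 2 — compute geometric multiplicities via the rank-nullity identity g(λ) = n − rank(A − λI):
  rank(A − (-2)·I) = 1, so dim ker(A − (-2)·I) = n − 1 = 3

Summary:
  λ = -2: algebraic multiplicity = 4, geometric multiplicity = 3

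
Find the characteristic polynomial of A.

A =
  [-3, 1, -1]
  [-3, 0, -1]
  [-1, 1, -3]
x^3 + 6*x^2 + 12*x + 8

Expanding det(x·I − A) (e.g. by cofactor expansion or by noting that A is similar to its Jordan form J, which has the same characteristic polynomial as A) gives
  χ_A(x) = x^3 + 6*x^2 + 12*x + 8
which factors as (x + 2)^3. The eigenvalues (with algebraic multiplicities) are λ = -2 with multiplicity 3.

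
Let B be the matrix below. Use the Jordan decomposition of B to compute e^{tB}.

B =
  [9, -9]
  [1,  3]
e^{tB} =
  [3*t*exp(6*t) + exp(6*t), -9*t*exp(6*t)]
  [t*exp(6*t), -3*t*exp(6*t) + exp(6*t)]

Strategy: write B = P · J · P⁻¹ where J is a Jordan canonical form, so e^{tB} = P · e^{tJ} · P⁻¹, and e^{tJ} can be computed block-by-block.

B has Jordan form
J =
  [6, 1]
  [0, 6]
(up to reordering of blocks).

Per-block formulas:
  For a 2×2 Jordan block J_2(6): exp(t · J_2(6)) = e^(6t)·(I + t·N), where N is the 2×2 nilpotent shift.

After assembling e^{tJ} and conjugating by P, we get:

e^{tB} =
  [3*t*exp(6*t) + exp(6*t), -9*t*exp(6*t)]
  [t*exp(6*t), -3*t*exp(6*t) + exp(6*t)]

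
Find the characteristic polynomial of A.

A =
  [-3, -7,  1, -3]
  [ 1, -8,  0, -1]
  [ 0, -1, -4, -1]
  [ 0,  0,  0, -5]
x^4 + 20*x^3 + 150*x^2 + 500*x + 625

Expanding det(x·I − A) (e.g. by cofactor expansion or by noting that A is similar to its Jordan form J, which has the same characteristic polynomial as A) gives
  χ_A(x) = x^4 + 20*x^3 + 150*x^2 + 500*x + 625
which factors as (x + 5)^4. The eigenvalues (with algebraic multiplicities) are λ = -5 with multiplicity 4.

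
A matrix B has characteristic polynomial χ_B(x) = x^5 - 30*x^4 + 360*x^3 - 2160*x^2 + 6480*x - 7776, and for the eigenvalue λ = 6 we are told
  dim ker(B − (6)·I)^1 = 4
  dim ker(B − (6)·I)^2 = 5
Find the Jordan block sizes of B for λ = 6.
Block sizes for λ = 6: [2, 1, 1, 1]

From the dimensions of kernels of powers, the number of Jordan blocks of size at least j is d_j − d_{j−1} where d_j = dim ker(N^j) (with d_0 = 0). Computing the differences gives [4, 1].
The number of blocks of size exactly k is (#blocks of size ≥ k) − (#blocks of size ≥ k + 1), so the partition is: 3 block(s) of size 1, 1 block(s) of size 2.
In nonincreasing order the block sizes are [2, 1, 1, 1].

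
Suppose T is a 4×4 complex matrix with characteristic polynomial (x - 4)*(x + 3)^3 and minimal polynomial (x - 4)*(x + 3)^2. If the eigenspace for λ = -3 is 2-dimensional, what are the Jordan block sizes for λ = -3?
Block sizes for λ = -3: [2, 1]

Step 1 — from the characteristic polynomial, algebraic multiplicity of λ = -3 is 3. From dim ker(T − (-3)·I) = 2, there are exactly 2 Jordan blocks for λ = -3.
Step 2 — from the minimal polynomial, the factor (x + 3)^2 tells us the largest block for λ = -3 has size 2.
Step 3 — with total size 3, 2 blocks, and largest block 2, the block sizes (in nonincreasing order) are [2, 1].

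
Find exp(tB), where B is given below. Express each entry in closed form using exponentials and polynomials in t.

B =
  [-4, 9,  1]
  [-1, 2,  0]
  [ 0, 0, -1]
e^{tB} =
  [-3*t*exp(-t) + exp(-t), 9*t*exp(-t), -3*t^2*exp(-t)/2 + t*exp(-t)]
  [-t*exp(-t), 3*t*exp(-t) + exp(-t), -t^2*exp(-t)/2]
  [0, 0, exp(-t)]

Strategy: write B = P · J · P⁻¹ where J is a Jordan canonical form, so e^{tB} = P · e^{tJ} · P⁻¹, and e^{tJ} can be computed block-by-block.

B has Jordan form
J =
  [-1,  1,  0]
  [ 0, -1,  1]
  [ 0,  0, -1]
(up to reordering of blocks).

Per-block formulas:
  For a 3×3 Jordan block J_3(-1): exp(t · J_3(-1)) = e^(-1t)·(I + t·N + (t^2/2)·N^2), where N is the 3×3 nilpotent shift.

After assembling e^{tJ} and conjugating by P, we get:

e^{tB} =
  [-3*t*exp(-t) + exp(-t), 9*t*exp(-t), -3*t^2*exp(-t)/2 + t*exp(-t)]
  [-t*exp(-t), 3*t*exp(-t) + exp(-t), -t^2*exp(-t)/2]
  [0, 0, exp(-t)]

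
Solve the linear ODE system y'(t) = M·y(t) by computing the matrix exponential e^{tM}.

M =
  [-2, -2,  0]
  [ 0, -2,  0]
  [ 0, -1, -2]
e^{tM} =
  [exp(-2*t), -2*t*exp(-2*t), 0]
  [0, exp(-2*t), 0]
  [0, -t*exp(-2*t), exp(-2*t)]

Strategy: write M = P · J · P⁻¹ where J is a Jordan canonical form, so e^{tM} = P · e^{tJ} · P⁻¹, and e^{tJ} can be computed block-by-block.

M has Jordan form
J =
  [-2,  1,  0]
  [ 0, -2,  0]
  [ 0,  0, -2]
(up to reordering of blocks).

Per-block formulas:
  For a 1×1 block at λ = -2: exp(t · [-2]) = [e^(-2t)].
  For a 2×2 Jordan block J_2(-2): exp(t · J_2(-2)) = e^(-2t)·(I + t·N), where N is the 2×2 nilpotent shift.

After assembling e^{tJ} and conjugating by P, we get:

e^{tM} =
  [exp(-2*t), -2*t*exp(-2*t), 0]
  [0, exp(-2*t), 0]
  [0, -t*exp(-2*t), exp(-2*t)]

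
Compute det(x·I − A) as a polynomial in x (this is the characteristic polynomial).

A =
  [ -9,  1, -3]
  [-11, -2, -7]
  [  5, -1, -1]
x^3 + 12*x^2 + 48*x + 64

Expanding det(x·I − A) (e.g. by cofactor expansion or by noting that A is similar to its Jordan form J, which has the same characteristic polynomial as A) gives
  χ_A(x) = x^3 + 12*x^2 + 48*x + 64
which factors as (x + 4)^3. The eigenvalues (with algebraic multiplicities) are λ = -4 with multiplicity 3.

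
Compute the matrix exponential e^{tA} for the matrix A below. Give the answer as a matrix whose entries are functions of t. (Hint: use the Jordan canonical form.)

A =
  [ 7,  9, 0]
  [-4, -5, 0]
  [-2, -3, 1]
e^{tA} =
  [6*t*exp(t) + exp(t), 9*t*exp(t), 0]
  [-4*t*exp(t), -6*t*exp(t) + exp(t), 0]
  [-2*t*exp(t), -3*t*exp(t), exp(t)]

Strategy: write A = P · J · P⁻¹ where J is a Jordan canonical form, so e^{tA} = P · e^{tJ} · P⁻¹, and e^{tJ} can be computed block-by-block.

A has Jordan form
J =
  [1, 1, 0]
  [0, 1, 0]
  [0, 0, 1]
(up to reordering of blocks).

Per-block formulas:
  For a 1×1 block at λ = 1: exp(t · [1]) = [e^(1t)].
  For a 2×2 Jordan block J_2(1): exp(t · J_2(1)) = e^(1t)·(I + t·N), where N is the 2×2 nilpotent shift.

After assembling e^{tJ} and conjugating by P, we get:

e^{tA} =
  [6*t*exp(t) + exp(t), 9*t*exp(t), 0]
  [-4*t*exp(t), -6*t*exp(t) + exp(t), 0]
  [-2*t*exp(t), -3*t*exp(t), exp(t)]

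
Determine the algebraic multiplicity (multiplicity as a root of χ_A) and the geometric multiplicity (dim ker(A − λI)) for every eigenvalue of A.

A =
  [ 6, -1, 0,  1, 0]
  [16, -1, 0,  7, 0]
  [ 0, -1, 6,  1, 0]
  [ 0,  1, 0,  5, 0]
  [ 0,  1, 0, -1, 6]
λ = 2: alg = 2, geom = 1; λ = 6: alg = 3, geom = 3

Step 1 — factor the characteristic polynomial to read off the algebraic multiplicities:
  χ_A(x) = (x - 6)^3*(x - 2)^2

Step 2 — compute geometric multiplicities via the rank-nullity identity g(λ) = n − rank(A − λI):
  rank(A − (2)·I) = 4, so dim ker(A − (2)·I) = n − 4 = 1
  rank(A − (6)·I) = 2, so dim ker(A − (6)·I) = n − 2 = 3

Summary:
  λ = 2: algebraic multiplicity = 2, geometric multiplicity = 1
  λ = 6: algebraic multiplicity = 3, geometric multiplicity = 3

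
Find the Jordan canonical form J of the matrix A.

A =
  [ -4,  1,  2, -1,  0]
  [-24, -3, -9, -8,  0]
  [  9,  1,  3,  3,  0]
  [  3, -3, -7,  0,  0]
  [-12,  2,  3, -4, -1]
J_3(-1) ⊕ J_1(-1) ⊕ J_1(-1)

The characteristic polynomial is
  det(x·I − A) = x^5 + 5*x^4 + 10*x^3 + 10*x^2 + 5*x + 1 = (x + 1)^5

Eigenvalues and multiplicities (the geometric multiplicity of λ is n − rank(A − λI), which equals the number of Jordan blocks for λ):
  λ = -1: algebraic multiplicity = 5, geometric multiplicity = 3

Determining the block sizes for each eigenvalue:
  λ = -1: with am = 5 and gm = 3, the partition is not yet determined (e.g. several partitions of 5 into 3 parts exist). Let N = A − (-1)·I. Computing rank(N^1) = 2, rank(N^2) = 1, rank(N^3) = 0; the number of blocks of size ≥ j is rank(N^{j−1}) − rank(N^j), giving [3, 1, 1]. So we have 1 block(s) of size 3, 2 block(s) of size 1 → block sizes [3, 1, 1]

Assembling the blocks gives a Jordan form
J =
  [-1,  1,  0,  0,  0]
  [ 0, -1,  1,  0,  0]
  [ 0,  0, -1,  0,  0]
  [ 0,  0,  0, -1,  0]
  [ 0,  0,  0,  0, -1]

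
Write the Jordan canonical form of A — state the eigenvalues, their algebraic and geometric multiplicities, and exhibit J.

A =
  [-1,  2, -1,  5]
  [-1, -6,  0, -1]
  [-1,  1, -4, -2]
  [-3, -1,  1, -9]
J_2(-5) ⊕ J_2(-5)

The characteristic polynomial is
  det(x·I − A) = x^4 + 20*x^3 + 150*x^2 + 500*x + 625 = (x + 5)^4

Eigenvalues and multiplicities (the geometric multiplicity of λ is n − rank(A − λI), which equals the number of Jordan blocks for λ):
  λ = -5: algebraic multiplicity = 4, geometric multiplicity = 2

Determining the block sizes for each eigenvalue:
  λ = -5: with am = 4 and gm = 2, the partition is not yet determined (e.g. several partitions of 4 into 2 parts exist). Let N = A − (-5)·I. Computing rank(N^1) = 2, rank(N^2) = 0; the number of blocks of size ≥ j is rank(N^{j−1}) − rank(N^j), giving [2, 2]. So we have 2 block(s) of size 2 → block sizes [2, 2]

Assembling the blocks gives a Jordan form
J =
  [-5,  1,  0,  0]
  [ 0, -5,  0,  0]
  [ 0,  0, -5,  1]
  [ 0,  0,  0, -5]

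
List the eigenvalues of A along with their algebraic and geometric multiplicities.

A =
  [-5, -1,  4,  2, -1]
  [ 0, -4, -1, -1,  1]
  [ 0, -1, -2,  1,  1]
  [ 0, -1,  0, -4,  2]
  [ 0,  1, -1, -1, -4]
λ = -5: alg = 2, geom = 1; λ = -3: alg = 3, geom = 1

Step 1 — factor the characteristic polynomial to read off the algebraic multiplicities:
  χ_A(x) = (x + 3)^3*(x + 5)^2

Step 2 — compute geometric multiplicities via the rank-nullity identity g(λ) = n − rank(A − λI):
  rank(A − (-5)·I) = 4, so dim ker(A − (-5)·I) = n − 4 = 1
  rank(A − (-3)·I) = 4, so dim ker(A − (-3)·I) = n − 4 = 1

Summary:
  λ = -5: algebraic multiplicity = 2, geometric multiplicity = 1
  λ = -3: algebraic multiplicity = 3, geometric multiplicity = 1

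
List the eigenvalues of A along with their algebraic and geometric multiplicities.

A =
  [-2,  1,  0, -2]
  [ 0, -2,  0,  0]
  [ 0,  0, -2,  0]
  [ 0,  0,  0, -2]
λ = -2: alg = 4, geom = 3

Step 1 — factor the characteristic polynomial to read off the algebraic multiplicities:
  χ_A(x) = (x + 2)^4

Step 2 — compute geometric multiplicities via the rank-nullity identity g(λ) = n − rank(A − λI):
  rank(A − (-2)·I) = 1, so dim ker(A − (-2)·I) = n − 1 = 3

Summary:
  λ = -2: algebraic multiplicity = 4, geometric multiplicity = 3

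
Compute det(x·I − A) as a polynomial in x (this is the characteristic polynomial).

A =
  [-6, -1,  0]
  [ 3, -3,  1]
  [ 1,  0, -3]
x^3 + 12*x^2 + 48*x + 64

Expanding det(x·I − A) (e.g. by cofactor expansion or by noting that A is similar to its Jordan form J, which has the same characteristic polynomial as A) gives
  χ_A(x) = x^3 + 12*x^2 + 48*x + 64
which factors as (x + 4)^3. The eigenvalues (with algebraic multiplicities) are λ = -4 with multiplicity 3.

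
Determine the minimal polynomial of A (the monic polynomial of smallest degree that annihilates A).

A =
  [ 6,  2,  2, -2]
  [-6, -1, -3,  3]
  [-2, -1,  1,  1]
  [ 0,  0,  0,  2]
x^2 - 4*x + 4

The characteristic polynomial is χ_A(x) = (x - 2)^4, so the eigenvalues are known. The minimal polynomial is
  m_A(x) = Π_λ (x − λ)^{k_λ}
where k_λ is the size of the *largest* Jordan block for λ (equivalently, the smallest k with (A − λI)^k v = 0 for every generalised eigenvector v of λ).

  λ = 2: largest Jordan block has size 2, contributing (x − 2)^2

So m_A(x) = (x - 2)^2 = x^2 - 4*x + 4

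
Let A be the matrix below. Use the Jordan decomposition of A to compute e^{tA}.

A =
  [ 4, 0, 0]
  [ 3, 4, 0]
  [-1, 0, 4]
e^{tA} =
  [exp(4*t), 0, 0]
  [3*t*exp(4*t), exp(4*t), 0]
  [-t*exp(4*t), 0, exp(4*t)]

Strategy: write A = P · J · P⁻¹ where J is a Jordan canonical form, so e^{tA} = P · e^{tJ} · P⁻¹, and e^{tJ} can be computed block-by-block.

A has Jordan form
J =
  [4, 1, 0]
  [0, 4, 0]
  [0, 0, 4]
(up to reordering of blocks).

Per-block formulas:
  For a 1×1 block at λ = 4: exp(t · [4]) = [e^(4t)].
  For a 2×2 Jordan block J_2(4): exp(t · J_2(4)) = e^(4t)·(I + t·N), where N is the 2×2 nilpotent shift.

After assembling e^{tJ} and conjugating by P, we get:

e^{tA} =
  [exp(4*t), 0, 0]
  [3*t*exp(4*t), exp(4*t), 0]
  [-t*exp(4*t), 0, exp(4*t)]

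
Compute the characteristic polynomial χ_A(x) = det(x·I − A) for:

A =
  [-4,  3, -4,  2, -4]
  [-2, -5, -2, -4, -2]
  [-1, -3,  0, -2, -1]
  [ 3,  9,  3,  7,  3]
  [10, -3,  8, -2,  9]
x^5 - 7*x^4 + 19*x^3 - 25*x^2 + 16*x - 4

Expanding det(x·I − A) (e.g. by cofactor expansion or by noting that A is similar to its Jordan form J, which has the same characteristic polynomial as A) gives
  χ_A(x) = x^5 - 7*x^4 + 19*x^3 - 25*x^2 + 16*x - 4
which factors as (x - 2)^2*(x - 1)^3. The eigenvalues (with algebraic multiplicities) are λ = 1 with multiplicity 3, λ = 2 with multiplicity 2.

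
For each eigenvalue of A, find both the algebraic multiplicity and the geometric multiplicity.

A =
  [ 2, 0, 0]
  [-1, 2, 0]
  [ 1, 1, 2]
λ = 2: alg = 3, geom = 1

Step 1 — factor the characteristic polynomial to read off the algebraic multiplicities:
  χ_A(x) = (x - 2)^3

Step 2 — compute geometric multiplicities via the rank-nullity identity g(λ) = n − rank(A − λI):
  rank(A − (2)·I) = 2, so dim ker(A − (2)·I) = n − 2 = 1

Summary:
  λ = 2: algebraic multiplicity = 3, geometric multiplicity = 1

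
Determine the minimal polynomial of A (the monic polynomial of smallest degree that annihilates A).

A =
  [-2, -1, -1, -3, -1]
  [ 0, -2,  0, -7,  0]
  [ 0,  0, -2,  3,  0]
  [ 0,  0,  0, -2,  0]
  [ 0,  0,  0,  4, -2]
x^2 + 4*x + 4

The characteristic polynomial is χ_A(x) = (x + 2)^5, so the eigenvalues are known. The minimal polynomial is
  m_A(x) = Π_λ (x − λ)^{k_λ}
where k_λ is the size of the *largest* Jordan block for λ (equivalently, the smallest k with (A − λI)^k v = 0 for every generalised eigenvector v of λ).

  λ = -2: largest Jordan block has size 2, contributing (x + 2)^2

So m_A(x) = (x + 2)^2 = x^2 + 4*x + 4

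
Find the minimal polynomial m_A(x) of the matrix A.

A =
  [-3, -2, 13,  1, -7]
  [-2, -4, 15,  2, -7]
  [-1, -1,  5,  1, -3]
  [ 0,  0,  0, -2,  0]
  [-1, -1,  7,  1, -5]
x^4 + 7*x^3 + 18*x^2 + 20*x + 8

The characteristic polynomial is χ_A(x) = (x + 1)*(x + 2)^4, so the eigenvalues are known. The minimal polynomial is
  m_A(x) = Π_λ (x − λ)^{k_λ}
where k_λ is the size of the *largest* Jordan block for λ (equivalently, the smallest k with (A − λI)^k v = 0 for every generalised eigenvector v of λ).

  λ = -2: largest Jordan block has size 3, contributing (x + 2)^3
  λ = -1: largest Jordan block has size 1, contributing (x + 1)

So m_A(x) = (x + 1)*(x + 2)^3 = x^4 + 7*x^3 + 18*x^2 + 20*x + 8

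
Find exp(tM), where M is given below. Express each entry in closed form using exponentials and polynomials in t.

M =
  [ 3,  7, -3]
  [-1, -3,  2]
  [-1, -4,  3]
e^{tM} =
  [2*t*exp(t) + exp(t), -t^2*exp(t) + 7*t*exp(t), t^2*exp(t) - 3*t*exp(t)]
  [-t*exp(t), t^2*exp(t)/2 - 4*t*exp(t) + exp(t), -t^2*exp(t)/2 + 2*t*exp(t)]
  [-t*exp(t), t^2*exp(t)/2 - 4*t*exp(t), -t^2*exp(t)/2 + 2*t*exp(t) + exp(t)]

Strategy: write M = P · J · P⁻¹ where J is a Jordan canonical form, so e^{tM} = P · e^{tJ} · P⁻¹, and e^{tJ} can be computed block-by-block.

M has Jordan form
J =
  [1, 1, 0]
  [0, 1, 1]
  [0, 0, 1]
(up to reordering of blocks).

Per-block formulas:
  For a 3×3 Jordan block J_3(1): exp(t · J_3(1)) = e^(1t)·(I + t·N + (t^2/2)·N^2), where N is the 3×3 nilpotent shift.

After assembling e^{tJ} and conjugating by P, we get:

e^{tM} =
  [2*t*exp(t) + exp(t), -t^2*exp(t) + 7*t*exp(t), t^2*exp(t) - 3*t*exp(t)]
  [-t*exp(t), t^2*exp(t)/2 - 4*t*exp(t) + exp(t), -t^2*exp(t)/2 + 2*t*exp(t)]
  [-t*exp(t), t^2*exp(t)/2 - 4*t*exp(t), -t^2*exp(t)/2 + 2*t*exp(t) + exp(t)]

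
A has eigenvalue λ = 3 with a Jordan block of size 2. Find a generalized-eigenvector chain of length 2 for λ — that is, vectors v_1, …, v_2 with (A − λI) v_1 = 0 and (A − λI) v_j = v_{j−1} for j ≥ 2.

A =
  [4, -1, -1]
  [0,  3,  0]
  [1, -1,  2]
A Jordan chain for λ = 3 of length 2:
v_1 = (1, 0, 1)ᵀ
v_2 = (1, 0, 0)ᵀ

Let N = A − (3)·I. We want v_2 with N^2 v_2 = 0 but N^1 v_2 ≠ 0; then v_{j-1} := N · v_j for j = 2, …, 2.

Pick v_2 = (1, 0, 0)ᵀ.
Then v_1 = N · v_2 = (1, 0, 1)ᵀ.

Sanity check: (A − (3)·I) v_1 = (0, 0, 0)ᵀ = 0. ✓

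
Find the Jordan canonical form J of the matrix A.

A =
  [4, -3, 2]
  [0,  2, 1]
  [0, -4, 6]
J_3(4)

The characteristic polynomial is
  det(x·I − A) = x^3 - 12*x^2 + 48*x - 64 = (x - 4)^3

Eigenvalues and multiplicities (the geometric multiplicity of λ is n − rank(A − λI), which equals the number of Jordan blocks for λ):
  λ = 4: algebraic multiplicity = 3, geometric multiplicity = 1

Determining the block sizes for each eigenvalue:
  λ = 4: one block (gm = 1), so the single block has size am = 3 → block sizes [3]

Assembling the blocks gives a Jordan form
J =
  [4, 1, 0]
  [0, 4, 1]
  [0, 0, 4]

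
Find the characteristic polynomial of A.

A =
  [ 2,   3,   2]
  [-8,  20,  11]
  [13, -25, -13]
x^3 - 9*x^2 + 27*x - 27

Expanding det(x·I − A) (e.g. by cofactor expansion or by noting that A is similar to its Jordan form J, which has the same characteristic polynomial as A) gives
  χ_A(x) = x^3 - 9*x^2 + 27*x - 27
which factors as (x - 3)^3. The eigenvalues (with algebraic multiplicities) are λ = 3 with multiplicity 3.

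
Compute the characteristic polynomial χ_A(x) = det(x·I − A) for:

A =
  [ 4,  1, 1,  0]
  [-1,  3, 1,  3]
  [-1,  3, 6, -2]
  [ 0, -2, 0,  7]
x^4 - 20*x^3 + 150*x^2 - 500*x + 625

Expanding det(x·I − A) (e.g. by cofactor expansion or by noting that A is similar to its Jordan form J, which has the same characteristic polynomial as A) gives
  χ_A(x) = x^4 - 20*x^3 + 150*x^2 - 500*x + 625
which factors as (x - 5)^4. The eigenvalues (with algebraic multiplicities) are λ = 5 with multiplicity 4.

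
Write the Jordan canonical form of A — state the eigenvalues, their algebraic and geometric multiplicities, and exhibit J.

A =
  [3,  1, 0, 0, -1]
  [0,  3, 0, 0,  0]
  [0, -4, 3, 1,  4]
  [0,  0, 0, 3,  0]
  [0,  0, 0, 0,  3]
J_2(3) ⊕ J_2(3) ⊕ J_1(3)

The characteristic polynomial is
  det(x·I − A) = x^5 - 15*x^4 + 90*x^3 - 270*x^2 + 405*x - 243 = (x - 3)^5

Eigenvalues and multiplicities (the geometric multiplicity of λ is n − rank(A − λI), which equals the number of Jordan blocks for λ):
  λ = 3: algebraic multiplicity = 5, geometric multiplicity = 3

Determining the block sizes for each eigenvalue:
  λ = 3: with am = 5 and gm = 3, the partition is not yet determined (e.g. several partitions of 5 into 3 parts exist). Let N = A − (3)·I. Computing rank(N^1) = 2, rank(N^2) = 0; the number of blocks of size ≥ j is rank(N^{j−1}) − rank(N^j), giving [3, 2]. So we have 2 block(s) of size 2, 1 block(s) of size 1 → block sizes [2, 2, 1]

Assembling the blocks gives a Jordan form
J =
  [3, 1, 0, 0, 0]
  [0, 3, 0, 0, 0]
  [0, 0, 3, 1, 0]
  [0, 0, 0, 3, 0]
  [0, 0, 0, 0, 3]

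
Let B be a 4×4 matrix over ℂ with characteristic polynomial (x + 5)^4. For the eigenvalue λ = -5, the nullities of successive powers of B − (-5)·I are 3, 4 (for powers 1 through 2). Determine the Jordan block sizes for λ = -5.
Block sizes for λ = -5: [2, 1, 1]

From the dimensions of kernels of powers, the number of Jordan blocks of size at least j is d_j − d_{j−1} where d_j = dim ker(N^j) (with d_0 = 0). Computing the differences gives [3, 1].
The number of blocks of size exactly k is (#blocks of size ≥ k) − (#blocks of size ≥ k + 1), so the partition is: 2 block(s) of size 1, 1 block(s) of size 2.
In nonincreasing order the block sizes are [2, 1, 1].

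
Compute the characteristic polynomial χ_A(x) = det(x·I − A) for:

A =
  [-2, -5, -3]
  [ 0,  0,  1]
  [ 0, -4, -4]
x^3 + 6*x^2 + 12*x + 8

Expanding det(x·I − A) (e.g. by cofactor expansion or by noting that A is similar to its Jordan form J, which has the same characteristic polynomial as A) gives
  χ_A(x) = x^3 + 6*x^2 + 12*x + 8
which factors as (x + 2)^3. The eigenvalues (with algebraic multiplicities) are λ = -2 with multiplicity 3.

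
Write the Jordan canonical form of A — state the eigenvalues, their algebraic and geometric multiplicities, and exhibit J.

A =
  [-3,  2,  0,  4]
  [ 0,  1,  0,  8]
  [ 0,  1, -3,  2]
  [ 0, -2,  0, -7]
J_2(-3) ⊕ J_1(-3) ⊕ J_1(-3)

The characteristic polynomial is
  det(x·I − A) = x^4 + 12*x^3 + 54*x^2 + 108*x + 81 = (x + 3)^4

Eigenvalues and multiplicities (the geometric multiplicity of λ is n − rank(A − λI), which equals the number of Jordan blocks for λ):
  λ = -3: algebraic multiplicity = 4, geometric multiplicity = 3

Determining the block sizes for each eigenvalue:
  λ = -3: 3 blocks summing to 4 forces exactly one block of size 2 and the rest size 1 → block sizes [2, 1, 1]

Assembling the blocks gives a Jordan form
J =
  [-3,  1,  0,  0]
  [ 0, -3,  0,  0]
  [ 0,  0, -3,  0]
  [ 0,  0,  0, -3]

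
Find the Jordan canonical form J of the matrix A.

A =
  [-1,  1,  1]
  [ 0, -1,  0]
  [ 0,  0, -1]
J_2(-1) ⊕ J_1(-1)

The characteristic polynomial is
  det(x·I − A) = x^3 + 3*x^2 + 3*x + 1 = (x + 1)^3

Eigenvalues and multiplicities (the geometric multiplicity of λ is n − rank(A − λI), which equals the number of Jordan blocks for λ):
  λ = -1: algebraic multiplicity = 3, geometric multiplicity = 2

Determining the block sizes for each eigenvalue:
  λ = -1: 2 blocks summing to 3 forces exactly one block of size 2 and the rest size 1 → block sizes [2, 1]

Assembling the blocks gives a Jordan form
J =
  [-1,  1,  0]
  [ 0, -1,  0]
  [ 0,  0, -1]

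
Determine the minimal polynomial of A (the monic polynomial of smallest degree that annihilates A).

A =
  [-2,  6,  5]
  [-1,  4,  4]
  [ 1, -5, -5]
x^3 + 3*x^2 + 3*x + 1

The characteristic polynomial is χ_A(x) = (x + 1)^3, so the eigenvalues are known. The minimal polynomial is
  m_A(x) = Π_λ (x − λ)^{k_λ}
where k_λ is the size of the *largest* Jordan block for λ (equivalently, the smallest k with (A − λI)^k v = 0 for every generalised eigenvector v of λ).

  λ = -1: largest Jordan block has size 3, contributing (x + 1)^3

So m_A(x) = (x + 1)^3 = x^3 + 3*x^2 + 3*x + 1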